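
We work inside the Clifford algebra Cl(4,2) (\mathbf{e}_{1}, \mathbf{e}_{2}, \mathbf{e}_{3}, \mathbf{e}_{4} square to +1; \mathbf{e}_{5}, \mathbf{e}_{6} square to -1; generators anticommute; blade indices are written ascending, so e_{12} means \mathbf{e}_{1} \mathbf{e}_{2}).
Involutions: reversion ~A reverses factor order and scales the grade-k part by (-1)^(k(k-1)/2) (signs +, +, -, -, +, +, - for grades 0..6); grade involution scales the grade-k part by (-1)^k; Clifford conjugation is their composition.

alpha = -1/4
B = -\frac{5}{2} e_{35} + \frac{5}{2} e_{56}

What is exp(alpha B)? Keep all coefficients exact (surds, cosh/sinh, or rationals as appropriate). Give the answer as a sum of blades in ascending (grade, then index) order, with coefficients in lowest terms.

B^2 term by term: the squares give (-\frac{5}{2})^2*(e_{35})^2 + (\frac{5}{2})^2*(e_{56})^2 = \frac{25}{4}*(+1) + \frac{25}{4}*(-1) = 0 (each basis 2-blade squares to minus the product of its generators' squares); cross terms between blades sharing an index anticommute and cancel. So B^2 = 0.
B^2 = 0, and the exponential is exactly linear here: exp(alpha B) = 1 + alpha B (parabolic case).
Answer: 1 + \frac{5}{8} e_{35} - \frac{5}{8} e_{56}


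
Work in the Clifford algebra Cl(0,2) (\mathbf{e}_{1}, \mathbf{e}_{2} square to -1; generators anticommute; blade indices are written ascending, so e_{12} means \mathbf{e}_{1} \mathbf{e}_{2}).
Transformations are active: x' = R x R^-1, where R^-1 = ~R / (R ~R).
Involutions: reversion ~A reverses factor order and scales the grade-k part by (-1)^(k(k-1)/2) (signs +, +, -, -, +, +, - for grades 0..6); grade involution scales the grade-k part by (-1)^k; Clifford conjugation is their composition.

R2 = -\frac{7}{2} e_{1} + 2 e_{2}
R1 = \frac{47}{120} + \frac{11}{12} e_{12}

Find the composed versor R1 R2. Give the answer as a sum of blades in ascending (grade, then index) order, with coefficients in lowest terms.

Distribute over the terms of R1 (each basis-blade product reordered to ascending indices, repeated generators contracted through their squares):
(\frac{47}{120}) R2 = -\frac{329}{240} e_{1} + \frac{47}{60} e_{2}
(\frac{11}{12} e_{12}) R2 = -\frac{11}{6} e_{1} - \frac{77}{24} e_{2}
Summing the partial products and collecting blades:
Answer: -\frac{769}{240} e_{1} - \frac{97}{40} e_{2}


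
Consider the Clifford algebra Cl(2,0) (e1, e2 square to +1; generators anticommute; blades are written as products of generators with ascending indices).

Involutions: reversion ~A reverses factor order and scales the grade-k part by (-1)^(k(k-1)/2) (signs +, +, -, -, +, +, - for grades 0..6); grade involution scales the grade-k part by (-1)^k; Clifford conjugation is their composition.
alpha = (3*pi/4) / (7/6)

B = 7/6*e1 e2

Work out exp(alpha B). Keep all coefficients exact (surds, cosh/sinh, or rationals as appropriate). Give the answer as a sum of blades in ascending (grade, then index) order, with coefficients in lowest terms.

B^2 = (7/6)^2*(e1 e2)^2 = 49/36*(-1) = -49/36 (a basis 2-blade squares to minus the product of its generators' squares).
B^2 = -49/36 — a negative square means the series sums to a rotation: l = 7/6, alpha*l = 3*pi/4, so exp(alpha B) = cos(3*pi/4) + (sin(3*pi/4)/(7/6))*B = -sqrt(2)/2 + (3*sqrt(2)/7)*B.
Answer: -sqrt(2)/2 + sqrt(2)/2*e1 e2


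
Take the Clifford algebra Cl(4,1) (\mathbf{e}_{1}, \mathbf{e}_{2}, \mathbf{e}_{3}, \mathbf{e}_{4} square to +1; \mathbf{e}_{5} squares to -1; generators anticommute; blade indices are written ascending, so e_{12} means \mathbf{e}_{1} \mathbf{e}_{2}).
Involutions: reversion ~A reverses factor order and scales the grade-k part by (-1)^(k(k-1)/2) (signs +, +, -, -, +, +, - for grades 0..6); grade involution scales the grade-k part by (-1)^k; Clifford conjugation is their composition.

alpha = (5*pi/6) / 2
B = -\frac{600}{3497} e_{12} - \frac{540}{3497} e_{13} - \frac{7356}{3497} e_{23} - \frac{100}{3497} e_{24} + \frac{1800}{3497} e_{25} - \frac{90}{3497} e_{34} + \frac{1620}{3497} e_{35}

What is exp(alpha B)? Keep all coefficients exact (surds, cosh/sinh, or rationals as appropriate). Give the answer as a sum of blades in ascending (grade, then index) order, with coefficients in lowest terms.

B^2 term by term: the squares give (-\frac{600}{3497})^2*(e_{12})^2 + (-\frac{540}{3497})^2*(e_{13})^2 + (-\frac{7356}{3497})^2*(e_{23})^2 + (-\frac{100}{3497})^2*(e_{24})^2 + (\frac{1800}{3497})^2*(e_{25})^2 + (-\frac{90}{3497})^2*(e_{34})^2 + (\frac{1620}{3497})^2*(e_{35})^2 = \frac{360000}{12229009}*(-1) + \frac{291600}{12229009}*(-1) + \frac{54110736}{12229009}*(-1) + \frac{10000}{12229009}*(-1) + \frac{3240000}{12229009}*(+1) + \frac{8100}{12229009}*(-1) + \frac{2624400}{12229009}*(+1) = -4 (each basis 2-blade squares to minus the product of its generators' squares); cross terms between blades sharing an index anticommute and cancel; the commuting (index-disjoint) pairs give grade-4 terms 2*c*c'*(blade product), which cancel blade by blade — e_{1234}: \frac{108000}{12229009} - \frac{108000}{12229009} = 0; e_{1235}: -\frac{1944000}{12229009} + \frac{1944000}{12229009} = 0; e_{2345}: \frac{324000}{12229009} - \frac{324000}{12229009} = 0 — confirming B is simple. So B^2 = -4.
B^2 = -4 — the negative square puts this in the circular regime; l = 2, alpha*l = \frac{5 \pi}{6}, so exp(alpha B) = cos(\frac{5 \pi}{6}) + (sin(\frac{5 \pi}{6})/2)*B = - \frac{\sqrt{3}}{2} + (\frac{1}{4})*B.
Answer: - \frac{\sqrt{3}}{2} - \frac{150}{3497} e_{12} - \frac{135}{3497} e_{13} - \frac{1839}{3497} e_{23} - \frac{25}{3497} e_{24} + \frac{450}{3497} e_{25} - \frac{45}{6994} e_{34} + \frac{405}{3497} e_{35}


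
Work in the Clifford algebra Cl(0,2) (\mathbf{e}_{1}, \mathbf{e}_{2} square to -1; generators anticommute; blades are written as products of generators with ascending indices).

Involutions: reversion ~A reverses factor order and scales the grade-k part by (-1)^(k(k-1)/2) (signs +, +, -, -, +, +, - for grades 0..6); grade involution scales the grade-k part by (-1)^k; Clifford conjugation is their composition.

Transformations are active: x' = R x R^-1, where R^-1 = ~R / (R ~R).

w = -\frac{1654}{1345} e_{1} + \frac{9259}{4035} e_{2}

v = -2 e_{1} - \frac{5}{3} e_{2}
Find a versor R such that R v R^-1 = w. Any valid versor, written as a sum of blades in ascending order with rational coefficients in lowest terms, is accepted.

Sketch: the shared square -\frac{61}{9} makes R = v + w = -\frac{4344}{1345} e_{1} + \frac{2534}{4035} e_{2} the natural versor; its sandwich fixes that direction, negates (v - w)/2, and sends v to w.
Answer: -\frac{4344}{1345} e_{1} + \frac{2534}{4035} e_{2}


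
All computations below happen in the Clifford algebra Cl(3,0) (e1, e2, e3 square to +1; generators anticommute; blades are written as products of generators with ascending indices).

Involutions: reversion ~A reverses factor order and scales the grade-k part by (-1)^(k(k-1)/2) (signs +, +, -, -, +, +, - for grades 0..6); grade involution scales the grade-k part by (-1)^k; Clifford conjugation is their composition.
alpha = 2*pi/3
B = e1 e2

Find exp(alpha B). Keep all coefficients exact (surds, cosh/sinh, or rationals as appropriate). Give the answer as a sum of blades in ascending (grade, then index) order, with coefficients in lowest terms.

B^2 = (1)^2*(e1 e2)^2 = 1*(-1) = -1 (a basis 2-blade squares to minus the product of its generators' squares).
B^2 = -1 — a negative square means the series sums to a rotation: l = 1, alpha*l = 2*pi/3, so exp(alpha B) = cos(2*pi/3) + (sin(2*pi/3)/1)*B = -1/2 + (sqrt(3)/2)*B.
Answer: -1/2 + sqrt(3)/2*e1 e2


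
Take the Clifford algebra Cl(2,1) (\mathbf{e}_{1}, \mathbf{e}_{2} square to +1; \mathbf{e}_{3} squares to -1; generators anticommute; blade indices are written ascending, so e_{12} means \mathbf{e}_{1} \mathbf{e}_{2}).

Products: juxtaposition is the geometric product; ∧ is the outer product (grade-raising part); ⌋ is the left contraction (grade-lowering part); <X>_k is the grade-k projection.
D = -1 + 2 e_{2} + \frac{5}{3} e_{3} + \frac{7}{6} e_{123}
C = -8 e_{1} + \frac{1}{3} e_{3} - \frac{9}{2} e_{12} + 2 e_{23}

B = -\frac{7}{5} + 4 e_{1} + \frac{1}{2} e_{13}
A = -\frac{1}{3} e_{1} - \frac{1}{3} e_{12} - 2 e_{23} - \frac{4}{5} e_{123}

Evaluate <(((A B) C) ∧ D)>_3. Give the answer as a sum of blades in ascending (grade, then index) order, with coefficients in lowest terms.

step 1: -\frac{4}{3} + \frac{7}{15} e_{1} + \frac{26}{15} e_{2} - \frac{1}{6} e_{3} + \frac{22}{15} e_{12} - \frac{7}{30} e_{23} - \frac{172}{25} e_{123}
step 2: \frac{221}{90} + \frac{353}{75} e_{1} + \frac{422}{45} e_{2} - \frac{6286}{225} e_{3} + \frac{554}{25} e_{12} + \frac{127}{180} e_{13} + \frac{11914}{225} e_{23} + \frac{727}{180} e_{123}
step 3: -\frac{221}{90} - \frac{353}{75} e_{1} - \frac{67}{15} e_{2} + \frac{43241}{1350} e_{3} - \frac{956}{75} e_{12} + \frac{257}{36} e_{13} + \frac{12524}{675} e_{23} + \frac{4637}{135} e_{123}
step 4: \frac{4637}{135} e_{123}
Answer: \frac{4637}{135} e_{123}


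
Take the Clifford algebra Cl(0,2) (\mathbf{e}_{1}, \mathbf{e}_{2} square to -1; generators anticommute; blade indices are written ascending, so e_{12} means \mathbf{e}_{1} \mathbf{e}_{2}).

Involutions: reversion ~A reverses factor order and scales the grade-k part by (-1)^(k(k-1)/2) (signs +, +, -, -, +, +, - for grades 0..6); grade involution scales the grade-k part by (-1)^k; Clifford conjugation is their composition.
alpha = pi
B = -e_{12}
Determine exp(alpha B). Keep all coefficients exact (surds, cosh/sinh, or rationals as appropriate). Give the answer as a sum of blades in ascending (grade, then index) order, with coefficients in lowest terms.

B^2 = (-1)^2*(e_{12})^2 = 1*(-1) = -1 (a basis 2-blade squares to minus the product of its generators' squares).
B^2 = -1 — the series telescopes trigonometrically here: l = 1, alpha*l = \pi, so exp(alpha B) = cos(\pi) + (sin(\pi)/1)*B = -1 + (0)*B.
Answer: -1


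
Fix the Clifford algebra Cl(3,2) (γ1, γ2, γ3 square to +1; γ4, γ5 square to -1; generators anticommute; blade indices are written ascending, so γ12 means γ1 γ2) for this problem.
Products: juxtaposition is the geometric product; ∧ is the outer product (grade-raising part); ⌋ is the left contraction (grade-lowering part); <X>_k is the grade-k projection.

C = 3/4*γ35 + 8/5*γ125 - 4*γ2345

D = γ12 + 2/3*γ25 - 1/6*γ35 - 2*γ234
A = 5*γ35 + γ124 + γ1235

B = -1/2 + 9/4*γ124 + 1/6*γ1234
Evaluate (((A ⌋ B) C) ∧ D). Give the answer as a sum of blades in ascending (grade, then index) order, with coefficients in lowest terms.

step 1: 9/4 - 1/6*γ3
step 2: -1/8*γ5 + 27/16*γ35 + 18/5*γ125 - 2/3*γ245 - 4/15*γ1235 - 9*γ2345
step 3: -1/8*γ125 + 27/16*γ1235 - 1/4*γ2345
Answer: -1/8*γ125 + 27/16*γ1235 - 1/4*γ2345


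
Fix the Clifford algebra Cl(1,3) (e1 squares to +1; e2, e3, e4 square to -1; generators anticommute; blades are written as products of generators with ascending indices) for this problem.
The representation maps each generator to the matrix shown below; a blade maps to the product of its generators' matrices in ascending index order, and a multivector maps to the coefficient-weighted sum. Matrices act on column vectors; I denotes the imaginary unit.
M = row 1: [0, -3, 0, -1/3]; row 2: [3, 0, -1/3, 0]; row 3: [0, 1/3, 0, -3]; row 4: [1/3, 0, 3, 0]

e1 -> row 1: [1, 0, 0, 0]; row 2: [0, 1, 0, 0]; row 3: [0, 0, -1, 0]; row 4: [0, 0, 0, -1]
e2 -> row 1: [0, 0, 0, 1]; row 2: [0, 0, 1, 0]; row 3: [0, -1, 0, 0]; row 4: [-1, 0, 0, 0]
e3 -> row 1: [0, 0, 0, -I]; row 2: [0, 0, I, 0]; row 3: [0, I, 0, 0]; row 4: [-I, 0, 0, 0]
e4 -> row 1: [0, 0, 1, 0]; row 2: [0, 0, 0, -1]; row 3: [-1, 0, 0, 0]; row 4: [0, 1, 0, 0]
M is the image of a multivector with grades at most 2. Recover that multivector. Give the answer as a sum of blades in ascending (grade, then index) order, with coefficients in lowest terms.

Method: the blade images are trace-orthogonal — tr(rho(e_A) rho(e_B)^-1) = 4 if A = B and 0 otherwise — and rho(e_A)^-1 = (e_A)^2 * rho(e_A) with (e_A)^2 = +1 or -1, so the coefficient of e_A in the preimage is (e_A)^2 * tr(M rho(e_A))/4.
Nonzero projections over blades of grade <= 2: e2: (e2)^2 = -1, tr(M rho(e2)) = 4/3, coefficient -1/3; e2 e4: (e2 e4)^2 = -1, tr(M rho(e2 e4)) = 12, coefficient -3. Every other blade of grade <= 2 projects to 0.
Answer: -1/3*e2 - 3*e2 e4


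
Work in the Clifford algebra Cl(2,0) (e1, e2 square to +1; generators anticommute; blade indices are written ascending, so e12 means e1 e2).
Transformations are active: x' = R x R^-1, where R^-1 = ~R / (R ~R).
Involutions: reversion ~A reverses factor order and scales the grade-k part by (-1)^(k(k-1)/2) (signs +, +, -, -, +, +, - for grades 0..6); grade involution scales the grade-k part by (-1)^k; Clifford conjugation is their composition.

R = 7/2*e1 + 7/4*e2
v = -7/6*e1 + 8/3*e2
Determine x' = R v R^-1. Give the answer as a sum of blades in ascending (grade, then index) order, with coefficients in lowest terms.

~R = 7/2*e1 + 7/4*e2, and R ~R = 245/16, so R^-1 = ~R / (245/16).
R v = 7/12 + 91/8*e12
Answer: 43/30*e1 - 38/15*e2


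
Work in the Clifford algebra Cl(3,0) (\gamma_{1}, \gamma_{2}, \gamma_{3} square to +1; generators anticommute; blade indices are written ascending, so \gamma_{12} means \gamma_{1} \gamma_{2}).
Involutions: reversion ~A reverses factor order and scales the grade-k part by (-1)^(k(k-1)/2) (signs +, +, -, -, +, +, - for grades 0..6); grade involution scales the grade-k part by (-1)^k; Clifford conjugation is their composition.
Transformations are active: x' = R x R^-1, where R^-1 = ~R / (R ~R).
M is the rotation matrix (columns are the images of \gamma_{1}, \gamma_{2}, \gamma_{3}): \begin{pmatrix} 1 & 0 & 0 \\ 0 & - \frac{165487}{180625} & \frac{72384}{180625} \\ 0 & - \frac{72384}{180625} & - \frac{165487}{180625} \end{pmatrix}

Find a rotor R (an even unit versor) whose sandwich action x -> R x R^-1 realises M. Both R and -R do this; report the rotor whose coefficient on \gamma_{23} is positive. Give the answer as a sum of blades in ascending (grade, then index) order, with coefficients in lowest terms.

Method: write R = a + b12*\gamma_{12} + b13*\gamma_{13} + b23*\gamma_{23} with a^2 + b12^2 + b13^2 + b23^2 = 1 (so R^-1 = ~R). Expanding the columns R e_j ~R gives tr M = 4a^2 - 1 and, from the antisymmetric part, M21 - M12 = -4a*b12, M13 - M31 = 4a*b13, M32 - M23 = -4a*b23.
Here tr M = -\frac{150349}{180625}, so a^2 = (1 + tr M)/4 = \frac{7569}{180625} and a = ±\frac{87}{425}. Taking a = \frac{87}{425}: M21 - M12 = 0, M13 - M31 = 0, M32 - M23 = -\frac{144768}{180625}, giving b12 = 0, b13 = 0, b23 = \frac{416}{425}, i.e. R = \frac{87}{425} + \frac{416}{425} \gamma_{23}.
Its \gamma_{23} coefficient is already positive.
Answer: \frac{87}{425} + \frac{416}{425} \gamma_{23}. Note: both R and -R realise this M (trace -\frac{150349}{180625}); the covering map identifies them, and the \gamma_{23}-coefficient sign is the tie-breaker.


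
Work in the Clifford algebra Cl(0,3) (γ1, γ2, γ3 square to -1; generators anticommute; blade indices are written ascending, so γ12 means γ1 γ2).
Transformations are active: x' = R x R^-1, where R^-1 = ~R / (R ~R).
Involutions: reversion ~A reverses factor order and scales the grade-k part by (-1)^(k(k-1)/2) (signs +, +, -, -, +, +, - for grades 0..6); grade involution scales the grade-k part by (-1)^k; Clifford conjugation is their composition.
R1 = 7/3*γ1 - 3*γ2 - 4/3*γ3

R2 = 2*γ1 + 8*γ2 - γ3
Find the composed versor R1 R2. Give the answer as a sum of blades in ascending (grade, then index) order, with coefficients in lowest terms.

Distribute over the terms of R1 (each basis-blade product reordered to ascending indices, repeated generators contracted through their squares):
(7/3*γ1) R2 = -14/3 + 56/3*γ12 - 7/3*γ13
(-3*γ2) R2 = 24 + 6*γ12 + 3*γ23
(-4/3*γ3) R2 = -4/3 + 8/3*γ13 + 32/3*γ23
Summing the partial products and collecting blades:
Answer: 18 + 74/3*γ12 + 1/3*γ13 + 41/3*γ23


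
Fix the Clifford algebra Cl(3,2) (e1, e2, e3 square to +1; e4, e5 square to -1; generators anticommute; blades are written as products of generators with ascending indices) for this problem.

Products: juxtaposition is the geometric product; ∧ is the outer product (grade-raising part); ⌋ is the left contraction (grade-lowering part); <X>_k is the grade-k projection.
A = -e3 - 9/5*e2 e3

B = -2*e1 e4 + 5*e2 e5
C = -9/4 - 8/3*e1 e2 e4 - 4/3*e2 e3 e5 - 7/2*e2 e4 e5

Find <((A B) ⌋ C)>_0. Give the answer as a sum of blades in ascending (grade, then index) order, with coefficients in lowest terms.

step 1: 9*e3 e5 - 2*e1 e3 e4 + 5*e2 e3 e5 + 18/5*e1 e2 e3 e4
step 2: -20/3 - 12*e2
step 3: -20/3
Answer: -20/3


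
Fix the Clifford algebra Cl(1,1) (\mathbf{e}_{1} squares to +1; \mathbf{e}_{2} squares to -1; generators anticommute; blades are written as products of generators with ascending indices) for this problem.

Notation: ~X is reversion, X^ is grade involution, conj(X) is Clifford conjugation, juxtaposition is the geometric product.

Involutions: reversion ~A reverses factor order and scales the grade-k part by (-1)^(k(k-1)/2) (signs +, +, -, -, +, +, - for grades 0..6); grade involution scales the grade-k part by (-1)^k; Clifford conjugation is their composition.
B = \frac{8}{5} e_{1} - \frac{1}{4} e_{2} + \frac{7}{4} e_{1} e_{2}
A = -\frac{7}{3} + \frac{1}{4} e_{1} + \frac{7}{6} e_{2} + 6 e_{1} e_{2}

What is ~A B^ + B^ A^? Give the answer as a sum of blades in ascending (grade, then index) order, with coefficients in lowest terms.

first term: -\frac{1343}{120} + \frac{291}{40} e_{1} - \frac{2339}{240} e_{2} - \frac{517}{240} e_{1} e_{2}
second term: \frac{1343}{120} + \frac{291}{40} e_{1} - \frac{2339}{240} e_{2} - \frac{517}{240} e_{1} e_{2}
Answer: \frac{291}{20} e_{1} - \frac{2339}{120} e_{2} - \frac{517}{120} e_{1} e_{2}


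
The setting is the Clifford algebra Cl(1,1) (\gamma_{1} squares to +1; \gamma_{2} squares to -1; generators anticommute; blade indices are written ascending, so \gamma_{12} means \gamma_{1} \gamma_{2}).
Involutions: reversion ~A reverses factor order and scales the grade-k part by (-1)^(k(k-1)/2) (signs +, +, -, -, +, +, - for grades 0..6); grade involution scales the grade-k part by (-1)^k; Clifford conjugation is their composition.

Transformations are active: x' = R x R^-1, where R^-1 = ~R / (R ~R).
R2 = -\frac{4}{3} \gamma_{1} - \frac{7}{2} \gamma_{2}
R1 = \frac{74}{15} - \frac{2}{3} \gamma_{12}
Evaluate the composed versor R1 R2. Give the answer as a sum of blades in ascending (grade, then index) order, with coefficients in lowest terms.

Distribute over the terms of R1 (each basis-blade product reordered to ascending indices, repeated generators contracted through their squares):
(\frac{74}{15}) R2 = -\frac{296}{45} \gamma_{1} - \frac{259}{15} \gamma_{2}
(-\frac{2}{3} \gamma_{12}) R2 = -\frac{7}{3} \gamma_{1} - \frac{8}{9} \gamma_{2}
Summing the partial products and collecting blades:
Answer: -\frac{401}{45} \gamma_{1} - \frac{817}{45} \gamma_{2}


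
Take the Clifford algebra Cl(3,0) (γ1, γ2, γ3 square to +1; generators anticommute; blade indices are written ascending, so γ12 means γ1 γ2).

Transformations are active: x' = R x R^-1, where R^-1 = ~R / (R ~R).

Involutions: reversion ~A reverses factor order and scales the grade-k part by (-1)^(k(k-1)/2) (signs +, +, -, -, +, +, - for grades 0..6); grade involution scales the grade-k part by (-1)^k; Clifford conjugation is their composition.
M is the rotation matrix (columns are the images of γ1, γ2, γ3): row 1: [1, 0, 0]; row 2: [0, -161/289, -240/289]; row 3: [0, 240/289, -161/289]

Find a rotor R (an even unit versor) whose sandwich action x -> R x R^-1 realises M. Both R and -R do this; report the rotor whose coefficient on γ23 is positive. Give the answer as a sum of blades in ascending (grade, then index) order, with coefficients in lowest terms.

Method: write R = a + b12*γ12 + b13*γ13 + b23*γ23 with a^2 + b12^2 + b13^2 + b23^2 = 1 (so R^-1 = ~R). Expanding the columns R e_j ~R gives tr M = 4a^2 - 1 and, from the antisymmetric part, M21 - M12 = -4a*b12, M13 - M31 = 4a*b13, M32 - M23 = -4a*b23.
Here tr M = -33/289, so a^2 = (1 + tr M)/4 = 64/289 and a = ±8/17. Taking a = 8/17: M21 - M12 = 0, M13 - M31 = 0, M32 - M23 = 480/289, giving b12 = 0, b13 = 0, b23 = -15/17, i.e. R = 8/17 - 15/17*γ23.
Its γ23 coefficient is negative, so report the other preimage -R.
Answer: -8/17 + 15/17*γ23. Uniqueness: Spin(3) -> SO(3) maps R and -R to the same rotation of trace -33/289; fixing the sign of the γ23 coefficient removes the ambiguity.


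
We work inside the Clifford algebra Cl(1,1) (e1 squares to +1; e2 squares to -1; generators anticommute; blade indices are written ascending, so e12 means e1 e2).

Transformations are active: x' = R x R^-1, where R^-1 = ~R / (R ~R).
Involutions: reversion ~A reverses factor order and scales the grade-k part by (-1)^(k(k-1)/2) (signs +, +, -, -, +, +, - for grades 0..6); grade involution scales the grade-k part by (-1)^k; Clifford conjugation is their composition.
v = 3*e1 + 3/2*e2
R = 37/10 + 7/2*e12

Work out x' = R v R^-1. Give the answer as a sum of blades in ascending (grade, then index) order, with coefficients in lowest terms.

~R = 37/10 - 7/2*e12, and R ~R = 36/25, so R^-1 = ~R / (36/25).
R v = 117/20*e1 - 99/20*e2
Answer: 433/16*e1 - 431/16*e2


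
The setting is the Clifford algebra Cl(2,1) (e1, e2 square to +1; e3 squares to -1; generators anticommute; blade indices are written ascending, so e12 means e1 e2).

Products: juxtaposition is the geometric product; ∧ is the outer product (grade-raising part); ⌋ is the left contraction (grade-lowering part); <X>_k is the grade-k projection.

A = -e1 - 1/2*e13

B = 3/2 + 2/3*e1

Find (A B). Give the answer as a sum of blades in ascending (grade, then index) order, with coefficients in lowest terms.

step 1: -2/3 - 3/2*e1 + 1/3*e3 - 3/4*e13
Answer: -2/3 - 3/2*e1 + 1/3*e3 - 3/4*e13


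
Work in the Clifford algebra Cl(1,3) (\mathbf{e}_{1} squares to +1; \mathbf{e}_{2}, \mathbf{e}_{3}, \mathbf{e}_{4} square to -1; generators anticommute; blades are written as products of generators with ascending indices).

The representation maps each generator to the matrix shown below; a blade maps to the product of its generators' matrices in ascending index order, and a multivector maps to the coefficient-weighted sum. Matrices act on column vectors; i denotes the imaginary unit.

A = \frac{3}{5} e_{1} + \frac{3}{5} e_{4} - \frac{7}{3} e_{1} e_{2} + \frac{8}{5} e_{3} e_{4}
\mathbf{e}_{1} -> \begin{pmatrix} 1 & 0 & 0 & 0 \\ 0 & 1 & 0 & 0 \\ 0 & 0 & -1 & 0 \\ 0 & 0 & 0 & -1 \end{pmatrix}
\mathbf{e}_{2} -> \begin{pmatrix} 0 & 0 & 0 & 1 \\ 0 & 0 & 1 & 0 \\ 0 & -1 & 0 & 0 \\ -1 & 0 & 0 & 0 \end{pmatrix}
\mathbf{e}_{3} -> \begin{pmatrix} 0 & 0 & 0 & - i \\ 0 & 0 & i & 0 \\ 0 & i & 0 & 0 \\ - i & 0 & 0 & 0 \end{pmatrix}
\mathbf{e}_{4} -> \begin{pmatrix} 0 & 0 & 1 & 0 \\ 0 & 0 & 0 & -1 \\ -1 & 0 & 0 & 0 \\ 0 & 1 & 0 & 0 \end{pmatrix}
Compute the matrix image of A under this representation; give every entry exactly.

Bivector images (products of the table entries): rho(e_{1} e_{2}) = rho(\mathbf{e}_{1})rho(\mathbf{e}_{2}) = \begin{pmatrix} 0 & 0 & 0 & 1 \\ 0 & 0 & 1 & 0 \\ 0 & 1 & 0 & 0 \\ 1 & 0 & 0 & 0 \end{pmatrix}; rho(e_{3} e_{4}) = rho(\mathbf{e}_{3})rho(\mathbf{e}_{4}) = \begin{pmatrix} 0 & - i & 0 & 0 \\ - i & 0 & 0 & 0 \\ 0 & 0 & 0 & - i \\ 0 & 0 & - i & 0 \end{pmatrix}.
M = (\frac{3}{5})*rho(e_{1}) + (\frac{3}{5})*rho(e_{4}) + (-\frac{7}{3})*rho(e_{1} e_{2}) + (\frac{8}{5})*rho(e_{3} e_{4}), summed entrywise:
Answer: \begin{pmatrix} \frac{3}{5} & - \frac{8 i}{5} & \frac{3}{5} & - \frac{7}{3} \\ - \frac{8 i}{5} & \frac{3}{5} & - \frac{7}{3} & - \frac{3}{5} \\ - \frac{3}{5} & - \frac{7}{3} & - \frac{3}{5} & - \frac{8 i}{5} \\ - \frac{7}{3} & \frac{3}{5} & - \frac{8 i}{5} & - \frac{3}{5} \end{pmatrix}


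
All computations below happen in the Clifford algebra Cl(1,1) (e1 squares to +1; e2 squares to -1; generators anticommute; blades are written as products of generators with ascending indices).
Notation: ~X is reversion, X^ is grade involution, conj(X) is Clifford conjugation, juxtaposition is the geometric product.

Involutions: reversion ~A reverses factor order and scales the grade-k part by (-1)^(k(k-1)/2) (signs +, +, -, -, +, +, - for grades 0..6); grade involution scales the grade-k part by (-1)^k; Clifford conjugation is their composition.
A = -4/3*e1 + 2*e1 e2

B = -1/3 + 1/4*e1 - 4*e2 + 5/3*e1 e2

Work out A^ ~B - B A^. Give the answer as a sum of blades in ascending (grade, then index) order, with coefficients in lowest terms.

first term: -3 + 68/9*e1 - 49/18*e2 - 6*e1 e2
second term: 11/3 - 76/9*e1 - 31/18*e2 + 14/3*e1 e2
Answer: -20/3 + 16*e1 - e2 - 32/3*e1 e2


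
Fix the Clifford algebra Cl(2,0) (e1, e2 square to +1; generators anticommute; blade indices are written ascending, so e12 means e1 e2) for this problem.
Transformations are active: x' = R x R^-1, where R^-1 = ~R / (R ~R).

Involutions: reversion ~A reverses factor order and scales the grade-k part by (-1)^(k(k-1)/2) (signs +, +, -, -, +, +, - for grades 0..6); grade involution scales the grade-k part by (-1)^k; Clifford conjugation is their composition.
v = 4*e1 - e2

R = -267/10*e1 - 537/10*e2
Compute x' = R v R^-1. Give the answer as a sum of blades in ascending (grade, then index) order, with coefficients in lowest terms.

~R = -267/10*e1 - 537/10*e2, and R ~R = 179829/50, so R^-1 = ~R / (179829/50).
R v = -531/10 + 483/2*e12
Answer: -64171/19981*e1 + 51664/19981*e2


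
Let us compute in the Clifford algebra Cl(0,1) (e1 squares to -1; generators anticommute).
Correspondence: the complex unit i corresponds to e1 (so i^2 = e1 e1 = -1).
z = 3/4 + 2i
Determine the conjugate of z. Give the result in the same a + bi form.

In blades: z = 3/4 + 2*e1.
Conjugation here is Clifford conjugation: the scalar is fixed and the grade-1 and grade-2 blades all flip sign, giving 3/4 - 2*e1; translating back:
Answer: 3/4 - 2i


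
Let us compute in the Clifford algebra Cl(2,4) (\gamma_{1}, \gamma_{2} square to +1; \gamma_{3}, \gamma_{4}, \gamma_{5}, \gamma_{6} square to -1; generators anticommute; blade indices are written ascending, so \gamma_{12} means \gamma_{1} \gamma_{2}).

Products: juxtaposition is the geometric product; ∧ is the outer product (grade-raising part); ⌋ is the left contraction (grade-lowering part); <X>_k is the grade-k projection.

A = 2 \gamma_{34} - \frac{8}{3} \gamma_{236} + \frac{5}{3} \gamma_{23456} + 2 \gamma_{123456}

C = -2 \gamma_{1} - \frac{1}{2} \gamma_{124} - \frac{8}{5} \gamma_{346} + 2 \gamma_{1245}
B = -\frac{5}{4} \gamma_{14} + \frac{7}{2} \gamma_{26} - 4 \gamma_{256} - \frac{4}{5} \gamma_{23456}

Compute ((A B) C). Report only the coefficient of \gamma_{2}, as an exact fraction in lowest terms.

step 1: -\frac{4}{3} - \frac{8}{5} \gamma_{1} + \frac{28}{3} \gamma_{3} + \frac{5}{2} \gamma_{13} + \frac{20}{3} \gamma_{34} + \frac{32}{3} \gamma_{35} - \frac{32}{15} \gamma_{45} + 8 \gamma_{134} + \frac{8}{5} \gamma_{256} - \frac{35}{6} \gamma_{345} - 7 \gamma_{1345} + 7 \gamma_{2346} - \frac{5}{2} \gamma_{2356} + \frac{10}{3} \gamma_{12346} - \frac{25}{12} \gamma_{12356} - 8 \gamma_{23456}
step 2: \frac{16}{5} + \frac{8}{3} \gamma_{1} - \frac{56}{5} \gamma_{2} + 5 \gamma_{3} + \frac{32}{3} \gamma_{6} - \frac{16}{15} \gamma_{12} + \frac{56}{3} \gamma_{13} + \frac{64}{5} \gamma_{16} + 18 \gamma_{23} + \frac{4}{5} \gamma_{24} + \frac{64}{5} \gamma_{25} - 16 \gamma_{34} + \frac{5}{3} \gamma_{36} + \frac{224}{15} \gamma_{46} - \frac{28}{3} \gamma_{56} + 15 \gamma_{123} + \frac{2}{3} \gamma_{124} + \frac{16}{15} \gamma_{125} - \frac{40}{3} \gamma_{134} - \frac{64}{3} \gamma_{135} - \frac{25}{2} \gamma_{136} + \frac{64}{15} \gamma_{145} + \frac{4}{5} \gamma_{146} - \frac{56}{5} \gamma_{156} - \frac{5}{4} \gamma_{234} - \frac{25}{2} \gamma_{235} + \frac{4}{5} \gamma_{245} - 14 \gamma_{345} + \frac{63}{10} \gamma_{346} + \frac{252}{25} \gamma_{356} + \frac{256}{15} \gamma_{456} + \frac{50}{3} \gamma_{1234} - \frac{125}{12} \gamma_{1235} + \frac{2}{3} \gamma_{1245} + \frac{16}{5} \gamma_{1256} - \frac{35}{3} \gamma_{1345} + \frac{189}{25} \gamma_{1346} + 18 \gamma_{1356} + \frac{4}{5} \gamma_{1456} + \frac{189}{25} \gamma_{2345} - \frac{20}{3} \gamma_{2346} + \frac{25}{6} \gamma_{2356} - \frac{25}{24} \gamma_{3456} + 24 \gamma_{12345} - 14 \gamma_{12346} + 5 \gamma_{12356} - \frac{5}{4} \gamma_{13456} - 16 \gamma_{123456}
Answer: -\frac{56}{5}


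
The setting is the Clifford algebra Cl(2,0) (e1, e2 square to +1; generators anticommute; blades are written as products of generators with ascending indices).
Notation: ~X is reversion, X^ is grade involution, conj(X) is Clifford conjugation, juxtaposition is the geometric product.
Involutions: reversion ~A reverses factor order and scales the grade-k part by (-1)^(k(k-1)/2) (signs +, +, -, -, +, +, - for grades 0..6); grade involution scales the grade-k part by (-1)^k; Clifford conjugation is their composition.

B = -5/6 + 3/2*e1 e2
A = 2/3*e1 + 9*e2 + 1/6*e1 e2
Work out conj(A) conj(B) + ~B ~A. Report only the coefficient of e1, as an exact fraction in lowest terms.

first term: -1/4 - 233/18*e1 + 17/2*e2 + 5/36*e1 e2
second term: -1/4 - 253/18*e1 - 13/2*e2 + 5/36*e1 e2
Answer: -27


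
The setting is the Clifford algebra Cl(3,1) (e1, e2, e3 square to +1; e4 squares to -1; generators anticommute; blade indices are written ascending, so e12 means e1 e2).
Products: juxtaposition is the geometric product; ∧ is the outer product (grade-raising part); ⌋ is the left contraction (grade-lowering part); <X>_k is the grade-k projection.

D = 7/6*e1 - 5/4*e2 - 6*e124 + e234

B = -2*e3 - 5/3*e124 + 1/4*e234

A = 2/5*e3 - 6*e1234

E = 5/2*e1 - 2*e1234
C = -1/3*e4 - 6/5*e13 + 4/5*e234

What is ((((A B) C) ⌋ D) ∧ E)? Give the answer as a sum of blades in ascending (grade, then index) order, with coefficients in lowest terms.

step 1: -4/5 - 3/2*e1 + 10*e3 - 1/10*e24 - 12*e124 - 2/3*e1234
step 2: 172/15*e1 - 1/30*e2 + 47/25*e3 + 4/15*e4 - 4*e12 + 264/25*e13 + 1/2*e14 - 36/5*e24 - 10/3*e34 - 2/9*e123 - 376/25*e234 - 33/25*e1234
step 3: -2917/1800 + 216/5*e1 - 1/3*e2 + 36/5*e3 - 24*e4 + 8/5*e12 - 1/5*e14 - 4/15*e23 - 1767/25*e24 - 1/30*e34
step 4: -2917/720*e1 + 5/6*e12 - 18*e13 + 60*e14 - 2/3*e123 - 1767/10*e124 - 1/12*e134 + 2917/900*e1234
Answer: -2917/720*e1 + 5/6*e12 - 18*e13 + 60*e14 - 2/3*e123 - 1767/10*e124 - 1/12*e134 + 2917/900*e1234


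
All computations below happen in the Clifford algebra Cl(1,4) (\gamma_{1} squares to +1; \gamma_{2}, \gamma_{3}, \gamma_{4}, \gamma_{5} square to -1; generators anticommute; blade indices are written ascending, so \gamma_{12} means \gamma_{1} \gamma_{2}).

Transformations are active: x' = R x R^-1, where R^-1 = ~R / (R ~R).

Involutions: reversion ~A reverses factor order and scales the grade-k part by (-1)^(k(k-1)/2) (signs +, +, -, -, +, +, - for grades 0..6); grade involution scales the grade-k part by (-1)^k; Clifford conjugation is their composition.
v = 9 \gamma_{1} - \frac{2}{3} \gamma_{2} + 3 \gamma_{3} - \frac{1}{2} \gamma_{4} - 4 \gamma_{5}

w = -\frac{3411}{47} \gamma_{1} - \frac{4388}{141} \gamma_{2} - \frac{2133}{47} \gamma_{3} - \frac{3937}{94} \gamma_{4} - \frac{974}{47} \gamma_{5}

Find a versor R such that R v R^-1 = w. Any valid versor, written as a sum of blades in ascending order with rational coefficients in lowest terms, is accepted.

The midline construction: v and w both square to \frac{1991}{36}, so reflecting in their sum -\frac{2988}{47} \gamma_{1} - \frac{1494}{47} \gamma_{2} - \frac{1992}{47} \gamma_{3} - \frac{1992}{47} \gamma_{4} - \frac{1162}{47} \gamma_{5} exchanges them.
Answer: -\frac{2988}{47} \gamma_{1} - \frac{1494}{47} \gamma_{2} - \frac{1992}{47} \gamma_{3} - \frac{1992}{47} \gamma_{4} - \frac{1162}{47} \gamma_{5}


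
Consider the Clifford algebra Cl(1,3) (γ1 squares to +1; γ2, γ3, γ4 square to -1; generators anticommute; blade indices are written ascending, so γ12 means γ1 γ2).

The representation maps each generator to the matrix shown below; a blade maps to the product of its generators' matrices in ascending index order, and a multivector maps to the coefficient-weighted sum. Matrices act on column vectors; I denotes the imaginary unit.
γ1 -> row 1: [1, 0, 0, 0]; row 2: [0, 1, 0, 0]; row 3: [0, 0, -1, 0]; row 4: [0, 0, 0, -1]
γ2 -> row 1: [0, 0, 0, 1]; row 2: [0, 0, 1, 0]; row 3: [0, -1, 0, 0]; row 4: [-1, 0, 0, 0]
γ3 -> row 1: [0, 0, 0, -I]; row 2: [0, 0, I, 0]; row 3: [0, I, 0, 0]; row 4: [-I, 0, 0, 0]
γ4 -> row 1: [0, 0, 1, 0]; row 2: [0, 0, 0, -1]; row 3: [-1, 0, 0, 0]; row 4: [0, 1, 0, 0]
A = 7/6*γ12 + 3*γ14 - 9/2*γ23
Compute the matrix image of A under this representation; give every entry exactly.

Bivector images (products of the table entries): rho(γ12) = rho(γ1)rho(γ2) = row 1: [0, 0, 0, 1]; row 2: [0, 0, 1, 0]; row 3: [0, 1, 0, 0]; row 4: [1, 0, 0, 0]; rho(γ14) = rho(γ1)rho(γ4) = row 1: [0, 0, 1, 0]; row 2: [0, 0, 0, -1]; row 3: [1, 0, 0, 0]; row 4: [0, -1, 0, 0]; rho(γ23) = rho(γ2)rho(γ3) = row 1: [-I, 0, 0, 0]; row 2: [0, I, 0, 0]; row 3: [0, 0, -I, 0]; row 4: [0, 0, 0, I].
M = (7/6)*rho(γ12) + (3)*rho(γ14) + (-9/2)*rho(γ23), summed entrywise:
Answer: row 1: [9*I/2, 0, 3, 7/6]; row 2: [0, -9*I/2, 7/6, -3]; row 3: [3, 7/6, 9*I/2, 0]; row 4: [7/6, -3, 0, -9*I/2]


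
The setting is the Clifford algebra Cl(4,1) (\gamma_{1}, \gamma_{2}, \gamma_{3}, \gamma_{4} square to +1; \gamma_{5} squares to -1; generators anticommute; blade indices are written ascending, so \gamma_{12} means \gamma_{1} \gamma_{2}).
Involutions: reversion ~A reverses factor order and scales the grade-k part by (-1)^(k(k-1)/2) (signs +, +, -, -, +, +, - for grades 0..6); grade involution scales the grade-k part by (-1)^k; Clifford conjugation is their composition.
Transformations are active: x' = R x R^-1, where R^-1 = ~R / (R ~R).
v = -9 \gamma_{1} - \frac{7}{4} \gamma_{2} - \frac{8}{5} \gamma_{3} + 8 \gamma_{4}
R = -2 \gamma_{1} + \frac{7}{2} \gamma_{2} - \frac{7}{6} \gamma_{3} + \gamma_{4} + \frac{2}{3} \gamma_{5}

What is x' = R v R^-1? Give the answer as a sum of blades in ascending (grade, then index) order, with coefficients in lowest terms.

~R = -2 \gamma_{1} + \frac{7}{2} \gamma_{2} - \frac{7}{6} \gamma_{3} + \gamma_{4} + \frac{2}{3} \gamma_{5}, and R ~R = \frac{109}{6}, so R^-1 = ~R / (\frac{109}{6}).
R v = \frac{2609}{120} + 35 \gamma_{12} - \frac{73}{10} \gamma_{13} - 7 \gamma_{14} + 6 \gamma_{15} - \frac{917}{120} \gamma_{23} + \frac{119}{4} \gamma_{24} + \frac{7}{6} \gamma_{25} - \frac{116}{15} \gamma_{34} + \frac{16}{15} \gamma_{35} - \frac{16}{3} \gamma_{45}
Answer: \frac{2296}{545} \gamma_{1} + \frac{11039}{1090} \gamma_{2} - \frac{7799}{6540} \gamma_{3} - \frac{6111}{1090} \gamma_{4} + \frac{2609}{1635} \gamma_{5}


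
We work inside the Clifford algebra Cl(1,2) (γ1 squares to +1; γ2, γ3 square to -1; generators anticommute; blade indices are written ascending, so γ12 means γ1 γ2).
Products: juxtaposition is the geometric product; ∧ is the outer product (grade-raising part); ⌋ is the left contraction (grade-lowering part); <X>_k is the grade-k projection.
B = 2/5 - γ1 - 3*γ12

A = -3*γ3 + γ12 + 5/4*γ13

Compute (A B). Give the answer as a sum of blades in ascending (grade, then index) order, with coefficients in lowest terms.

step 1: -3 + γ2 + 1/20*γ3 + 2/5*γ12 - 5/2*γ13 - 15/4*γ23 + 9*γ123
Answer: -3 + γ2 + 1/20*γ3 + 2/5*γ12 - 5/2*γ13 - 15/4*γ23 + 9*γ123


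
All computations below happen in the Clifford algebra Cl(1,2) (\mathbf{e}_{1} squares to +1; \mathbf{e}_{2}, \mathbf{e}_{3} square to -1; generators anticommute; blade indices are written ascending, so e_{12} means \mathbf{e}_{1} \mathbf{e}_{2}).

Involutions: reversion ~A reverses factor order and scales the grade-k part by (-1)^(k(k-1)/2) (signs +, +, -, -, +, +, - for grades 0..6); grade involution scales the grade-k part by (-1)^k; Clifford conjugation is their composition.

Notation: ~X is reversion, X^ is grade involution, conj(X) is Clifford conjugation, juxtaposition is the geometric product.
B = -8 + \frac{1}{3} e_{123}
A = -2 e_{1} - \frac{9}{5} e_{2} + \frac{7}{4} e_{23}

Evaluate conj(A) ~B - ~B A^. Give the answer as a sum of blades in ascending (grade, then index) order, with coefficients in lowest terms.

first term: -\frac{199}{12} e_{1} - \frac{72}{5} e_{2} - \frac{3}{5} e_{13} + \frac{40}{3} e_{23}
second term: -\frac{185}{12} e_{1} - \frac{72}{5} e_{2} - \frac{3}{5} e_{13} - \frac{44}{3} e_{23}
Answer: -\frac{7}{6} e_{1} + 28 e_{23}


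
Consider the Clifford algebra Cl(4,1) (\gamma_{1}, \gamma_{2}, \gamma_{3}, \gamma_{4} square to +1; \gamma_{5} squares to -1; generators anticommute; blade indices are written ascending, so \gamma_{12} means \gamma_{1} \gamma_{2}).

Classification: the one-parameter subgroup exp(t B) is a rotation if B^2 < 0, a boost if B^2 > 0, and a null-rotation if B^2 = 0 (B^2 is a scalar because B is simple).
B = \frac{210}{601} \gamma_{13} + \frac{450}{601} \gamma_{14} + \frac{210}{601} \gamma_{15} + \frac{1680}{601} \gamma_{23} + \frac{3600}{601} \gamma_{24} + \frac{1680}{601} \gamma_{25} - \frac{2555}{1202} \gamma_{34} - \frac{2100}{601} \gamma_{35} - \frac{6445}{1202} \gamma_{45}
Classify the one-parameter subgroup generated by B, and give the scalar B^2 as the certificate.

B^2 term by term: the squares give (\frac{210}{601})^2*(\gamma_{13})^2 + (\frac{450}{601})^2*(\gamma_{14})^2 + (\frac{210}{601})^2*(\gamma_{15})^2 + (\frac{1680}{601})^2*(\gamma_{23})^2 + (\frac{3600}{601})^2*(\gamma_{24})^2 + (\frac{1680}{601})^2*(\gamma_{25})^2 + (-\frac{2555}{1202})^2*(\gamma_{34})^2 + (-\frac{2100}{601})^2*(\gamma_{35})^2 + (-\frac{6445}{1202})^2*(\gamma_{45})^2 = \frac{44100}{361201}*(-1) + \frac{202500}{361201}*(-1) + \frac{44100}{361201}*(+1) + \frac{2822400}{361201}*(-1) + \frac{12960000}{361201}*(-1) + \frac{2822400}{361201}*(+1) + \frac{6528025}{1444804}*(-1) + \frac{4410000}{361201}*(+1) + \frac{41538025}{1444804}*(+1) = 0 (each basis 2-blade squares to minus the product of its generators' squares); cross terms between blades sharing an index anticommute and cancel; the commuting (index-disjoint) pairs give grade-4 terms 2*c*c'*(blade product), which cancel blade by blade — \gamma_{1234}: -\frac{1512000}{361201} + \frac{1512000}{361201} = 0; \gamma_{1235}: -\frac{705600}{361201} + \frac{705600}{361201} = 0; \gamma_{1245}: -\frac{1512000}{361201} + \frac{1512000}{361201} = 0; \gamma_{1345}: -\frac{1353450}{361201} + \frac{1890000}{361201} - \frac{536550}{361201} = 0; \gamma_{2345}: -\frac{10827600}{361201} + \frac{15120000}{361201} - \frac{4292400}{361201} = 0 — confirming B is simple. So B^2 = 0.
Answer: null-rotation, certificate B^2 = 0. The class reads off the invariant scalar 0 directly.


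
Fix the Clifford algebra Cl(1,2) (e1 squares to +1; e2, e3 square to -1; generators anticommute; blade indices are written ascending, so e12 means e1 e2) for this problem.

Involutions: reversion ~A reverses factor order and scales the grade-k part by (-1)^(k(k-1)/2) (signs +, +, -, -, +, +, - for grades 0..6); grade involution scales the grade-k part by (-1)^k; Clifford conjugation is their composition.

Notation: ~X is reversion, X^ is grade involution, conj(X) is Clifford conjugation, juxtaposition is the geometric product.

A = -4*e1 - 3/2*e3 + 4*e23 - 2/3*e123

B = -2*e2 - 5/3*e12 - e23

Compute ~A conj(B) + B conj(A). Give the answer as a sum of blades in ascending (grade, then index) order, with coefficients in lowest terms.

first term: 4 - 2/3*e1 - 49/6*e2 - 62/9*e3 - 8*e12 - 16/3*e13 + 3*e23 - 13/2*e123
second term: -4 - 2/3*e1 + 49/6*e2 - 62/9*e3 + 8*e12 - 16/3*e13 - 3*e23 - 13/2*e123
Answer: -4/3*e1 - 124/9*e3 - 32/3*e13 - 13*e123


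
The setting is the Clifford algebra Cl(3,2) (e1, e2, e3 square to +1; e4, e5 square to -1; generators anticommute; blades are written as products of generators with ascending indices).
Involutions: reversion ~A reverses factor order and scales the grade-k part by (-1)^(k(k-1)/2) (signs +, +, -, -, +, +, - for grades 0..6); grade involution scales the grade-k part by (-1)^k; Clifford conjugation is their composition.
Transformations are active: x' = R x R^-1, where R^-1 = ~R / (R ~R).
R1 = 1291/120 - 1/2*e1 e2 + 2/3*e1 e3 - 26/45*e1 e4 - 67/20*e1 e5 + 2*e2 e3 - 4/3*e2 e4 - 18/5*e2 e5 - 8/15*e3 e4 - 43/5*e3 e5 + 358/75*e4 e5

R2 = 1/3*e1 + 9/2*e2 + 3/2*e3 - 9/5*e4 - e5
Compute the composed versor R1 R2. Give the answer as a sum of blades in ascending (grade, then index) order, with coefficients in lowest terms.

Distribute over the terms of R2 (each basis-blade product reordered to ascending indices, repeated generators contracted through their squares):
R1 (1/3*e1) = 1291/360*e1 + 1/6*e2 - 2/9*e3 + 26/135*e4 + 67/60*e5 + 2/3*e1 e2 e3 - 4/9*e1 e2 e4 - 6/5*e1 e2 e5 - 8/45*e1 e3 e4 - 43/15*e1 e3 e5 + 358/225*e1 e4 e5
R1 (9/2*e2) = -9/4*e1 + 3873/80*e2 - 9*e3 + 6*e4 + 81/5*e5 - 3*e1 e2 e3 + 13/5*e1 e2 e4 + 603/40*e1 e2 e5 - 12/5*e2 e3 e4 - 387/10*e2 e3 e5 + 537/25*e2 e4 e5
R1 (3/2*e3) = e1 + 3*e2 + 1291/80*e3 + 4/5*e4 + 129/10*e5 - 3/4*e1 e2 e3 + 13/15*e1 e3 e4 + 201/40*e1 e3 e5 + 2*e2 e3 e4 + 27/5*e2 e3 e5 + 179/25*e3 e4 e5
R1 (-9/5*e4) = -26/25*e1 - 12/5*e2 - 24/25*e3 - 3873/200*e4 - 1074/125*e5 + 9/10*e1 e2 e4 - 6/5*e1 e3 e4 - 603/100*e1 e4 e5 - 18/5*e2 e3 e4 - 162/25*e2 e4 e5 - 387/25*e3 e4 e5
R1 (-e5) = -67/20*e1 - 18/5*e2 - 43/5*e3 + 358/75*e4 - 1291/120*e5 + 1/2*e1 e2 e5 - 2/3*e1 e3 e5 + 26/45*e1 e4 e5 - 2*e2 e3 e5 + 4/3*e2 e4 e5 + 8/15*e3 e4 e5
Summing the partial products and collecting blades:
Answer: -3697/1800*e1 + 10939/240*e2 - 9521/3600*e3 - 8207/1080*e4 + 32599/3000*e5 - 37/12*e1 e2 e3 + 55/18*e1 e2 e4 + 115/8*e1 e2 e5 - 23/45*e1 e3 e4 + 179/120*e1 e3 e5 - 139/36*e1 e4 e5 - 4*e2 e3 e4 - 353/10*e2 e3 e5 + 49/3*e2 e4 e5 - 584/75*e3 e4 e5
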